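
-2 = -2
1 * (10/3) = 10/3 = 3.33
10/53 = 0.19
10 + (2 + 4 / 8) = 25 / 2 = 12.50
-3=-3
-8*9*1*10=-720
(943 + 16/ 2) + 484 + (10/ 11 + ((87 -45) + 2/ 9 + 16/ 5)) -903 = 286274/ 495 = 578.33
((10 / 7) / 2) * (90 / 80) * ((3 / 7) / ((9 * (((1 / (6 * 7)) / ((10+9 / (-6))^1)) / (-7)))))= -765 / 8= -95.62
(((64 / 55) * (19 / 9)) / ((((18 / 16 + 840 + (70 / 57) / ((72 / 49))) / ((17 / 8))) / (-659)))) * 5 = -776502336 / 38009477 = -20.43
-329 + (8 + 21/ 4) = -1263/ 4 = -315.75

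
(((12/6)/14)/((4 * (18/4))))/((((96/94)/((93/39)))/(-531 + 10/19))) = -14685103/1493856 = -9.83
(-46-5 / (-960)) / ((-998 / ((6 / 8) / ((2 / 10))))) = 44155 / 255488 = 0.17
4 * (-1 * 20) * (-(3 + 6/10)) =288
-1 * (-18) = 18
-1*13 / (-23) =13 / 23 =0.57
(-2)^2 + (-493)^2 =243053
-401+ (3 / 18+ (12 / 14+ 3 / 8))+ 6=-66125 / 168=-393.60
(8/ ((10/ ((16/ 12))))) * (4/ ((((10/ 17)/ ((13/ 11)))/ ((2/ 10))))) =7072/ 4125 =1.71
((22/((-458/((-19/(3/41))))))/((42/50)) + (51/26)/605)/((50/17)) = 57298415459/11346835500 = 5.05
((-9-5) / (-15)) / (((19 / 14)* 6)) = 98 / 855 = 0.11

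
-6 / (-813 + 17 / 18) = 108 / 14617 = 0.01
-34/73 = -0.47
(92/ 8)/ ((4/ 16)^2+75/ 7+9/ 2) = 1288/ 1711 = 0.75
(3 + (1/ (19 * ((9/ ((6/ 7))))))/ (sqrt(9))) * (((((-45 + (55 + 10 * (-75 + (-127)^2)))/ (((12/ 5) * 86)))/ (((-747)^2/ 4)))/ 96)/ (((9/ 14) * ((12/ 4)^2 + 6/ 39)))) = 986727625/ 33304593066192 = 0.00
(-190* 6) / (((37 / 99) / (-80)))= 9028800 / 37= 244021.62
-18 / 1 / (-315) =0.06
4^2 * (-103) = -1648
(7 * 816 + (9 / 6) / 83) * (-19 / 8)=-18015705 / 1328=-13566.04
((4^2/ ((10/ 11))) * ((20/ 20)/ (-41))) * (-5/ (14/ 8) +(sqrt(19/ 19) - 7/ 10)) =7876/ 7175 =1.10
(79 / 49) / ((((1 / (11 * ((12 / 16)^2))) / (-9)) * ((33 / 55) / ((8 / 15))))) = -7821 / 98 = -79.81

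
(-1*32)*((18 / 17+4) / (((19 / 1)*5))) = -2752 / 1615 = -1.70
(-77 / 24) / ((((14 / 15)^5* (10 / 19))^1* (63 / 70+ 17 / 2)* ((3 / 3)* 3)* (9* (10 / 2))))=-391875 / 57777664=-0.01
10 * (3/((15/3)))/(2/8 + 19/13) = 312/89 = 3.51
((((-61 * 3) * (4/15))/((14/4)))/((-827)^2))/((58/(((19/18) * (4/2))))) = -4636/6247691415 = -0.00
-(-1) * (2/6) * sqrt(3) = sqrt(3)/3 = 0.58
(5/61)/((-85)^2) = 1/88145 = 0.00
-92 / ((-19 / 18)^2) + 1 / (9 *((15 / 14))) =-4019026 / 48735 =-82.47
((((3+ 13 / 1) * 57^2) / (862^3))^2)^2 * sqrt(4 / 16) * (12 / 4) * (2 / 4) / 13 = 1337149885344012 / 534159054182702092298485113881293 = 0.00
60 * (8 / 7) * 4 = 1920 / 7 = 274.29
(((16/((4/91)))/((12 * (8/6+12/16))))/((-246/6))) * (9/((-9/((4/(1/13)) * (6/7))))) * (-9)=-146016/1025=-142.45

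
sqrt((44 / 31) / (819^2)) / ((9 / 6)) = 4 * sqrt(341) / 76167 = 0.00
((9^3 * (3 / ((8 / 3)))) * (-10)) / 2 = -32805 / 8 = -4100.62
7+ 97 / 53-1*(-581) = 31261 / 53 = 589.83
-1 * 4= -4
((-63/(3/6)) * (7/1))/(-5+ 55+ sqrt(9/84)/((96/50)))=-37933056/2150375+ 28224 * sqrt(21)/2150375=-17.58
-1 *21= -21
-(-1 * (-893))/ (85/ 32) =-28576/ 85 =-336.19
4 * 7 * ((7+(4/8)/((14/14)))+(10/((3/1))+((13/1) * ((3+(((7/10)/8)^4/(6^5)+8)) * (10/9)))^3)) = 661387413553037074415852799880598946584179/5888655348399321787662336000000000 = 112315524.41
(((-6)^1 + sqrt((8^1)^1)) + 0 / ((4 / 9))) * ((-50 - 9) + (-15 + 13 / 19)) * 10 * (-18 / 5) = -300888 / 19 + 100296 * sqrt(2) / 19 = -8370.95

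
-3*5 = -15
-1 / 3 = -0.33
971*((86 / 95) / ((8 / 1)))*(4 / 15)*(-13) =-542789 / 1425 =-380.90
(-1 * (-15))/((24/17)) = 10.62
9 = 9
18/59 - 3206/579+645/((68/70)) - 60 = 695419247/1161474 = 598.74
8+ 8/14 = 60/7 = 8.57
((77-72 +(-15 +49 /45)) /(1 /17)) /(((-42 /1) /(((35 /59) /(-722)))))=-0.00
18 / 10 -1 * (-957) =4794 / 5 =958.80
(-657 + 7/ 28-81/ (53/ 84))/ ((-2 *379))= 166447/ 160696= 1.04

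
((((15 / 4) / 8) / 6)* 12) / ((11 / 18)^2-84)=-243 / 21676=-0.01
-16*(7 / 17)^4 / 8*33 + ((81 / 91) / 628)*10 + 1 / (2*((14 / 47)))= -976443991 / 4773058108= -0.20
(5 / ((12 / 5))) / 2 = 25 / 24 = 1.04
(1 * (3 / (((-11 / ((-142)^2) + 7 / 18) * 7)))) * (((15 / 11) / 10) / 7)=816642 / 37986025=0.02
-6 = -6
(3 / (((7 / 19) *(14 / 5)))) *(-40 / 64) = -1.82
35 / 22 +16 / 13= 807 / 286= 2.82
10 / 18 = 5 / 9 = 0.56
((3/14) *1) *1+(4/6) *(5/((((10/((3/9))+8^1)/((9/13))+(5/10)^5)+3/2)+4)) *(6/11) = 654873/2679754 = 0.24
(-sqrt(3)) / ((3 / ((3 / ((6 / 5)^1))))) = -5 * sqrt(3) / 6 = -1.44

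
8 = 8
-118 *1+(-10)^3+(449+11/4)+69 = -2389/4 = -597.25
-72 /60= -6 /5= -1.20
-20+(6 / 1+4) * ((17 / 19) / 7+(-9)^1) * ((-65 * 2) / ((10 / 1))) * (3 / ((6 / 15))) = 8630.38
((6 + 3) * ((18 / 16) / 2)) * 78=3159 / 8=394.88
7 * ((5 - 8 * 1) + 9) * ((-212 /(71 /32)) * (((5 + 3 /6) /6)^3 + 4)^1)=-12232612 /639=-19143.37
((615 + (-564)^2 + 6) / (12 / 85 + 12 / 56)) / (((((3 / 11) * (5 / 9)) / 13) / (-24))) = -86777715024 / 47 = -1846334362.21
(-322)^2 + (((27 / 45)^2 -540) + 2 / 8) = 10314461 / 100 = 103144.61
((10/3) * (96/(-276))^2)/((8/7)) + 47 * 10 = 746450/1587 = 470.35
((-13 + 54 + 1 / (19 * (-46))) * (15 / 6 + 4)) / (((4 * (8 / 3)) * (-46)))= -1397487 / 2573056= -0.54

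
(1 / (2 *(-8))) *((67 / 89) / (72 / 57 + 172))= -1273 / 4687808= -0.00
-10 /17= -0.59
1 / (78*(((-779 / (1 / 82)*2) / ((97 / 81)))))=-97 / 807162408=-0.00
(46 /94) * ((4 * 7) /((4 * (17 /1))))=161 /799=0.20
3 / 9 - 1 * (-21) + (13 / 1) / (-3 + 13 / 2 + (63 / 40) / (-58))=606128 / 24171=25.08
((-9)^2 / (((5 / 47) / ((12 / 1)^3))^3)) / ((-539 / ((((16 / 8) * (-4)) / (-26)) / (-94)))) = 1846468677206016 / 875875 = 2108141775.03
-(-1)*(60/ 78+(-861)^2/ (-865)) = -9628523/ 11245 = -856.25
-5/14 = -0.36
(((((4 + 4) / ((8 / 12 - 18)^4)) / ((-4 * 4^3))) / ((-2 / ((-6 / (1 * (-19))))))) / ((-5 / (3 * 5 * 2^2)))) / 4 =-729 / 4445462528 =-0.00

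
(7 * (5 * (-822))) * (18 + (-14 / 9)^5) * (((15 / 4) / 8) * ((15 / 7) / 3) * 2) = -4495809125 / 26244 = -171308.08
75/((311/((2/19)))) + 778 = 4597352/5909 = 778.03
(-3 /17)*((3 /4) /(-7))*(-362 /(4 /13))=-21177 /952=-22.24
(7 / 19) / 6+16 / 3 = 205 / 38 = 5.39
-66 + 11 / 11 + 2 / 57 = -3703 / 57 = -64.96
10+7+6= 23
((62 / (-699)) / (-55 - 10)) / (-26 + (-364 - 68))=-0.00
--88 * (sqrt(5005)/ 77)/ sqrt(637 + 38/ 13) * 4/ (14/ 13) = 2704 * sqrt(3202815)/ 407631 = 11.87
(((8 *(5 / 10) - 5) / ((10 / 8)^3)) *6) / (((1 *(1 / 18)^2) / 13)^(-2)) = -8 / 46200375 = -0.00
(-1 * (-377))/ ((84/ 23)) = 103.23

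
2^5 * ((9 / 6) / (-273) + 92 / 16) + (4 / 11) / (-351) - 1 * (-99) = 7643861 / 27027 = 282.82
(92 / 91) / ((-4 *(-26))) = 23 / 2366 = 0.01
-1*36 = -36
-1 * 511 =-511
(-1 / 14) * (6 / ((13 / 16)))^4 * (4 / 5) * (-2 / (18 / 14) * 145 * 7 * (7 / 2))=26820476928 / 28561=939059.45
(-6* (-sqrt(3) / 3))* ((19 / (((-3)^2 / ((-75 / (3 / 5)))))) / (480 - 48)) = -2375* sqrt(3) / 1944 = -2.12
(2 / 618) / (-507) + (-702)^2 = 77204153051 / 156663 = 492804.00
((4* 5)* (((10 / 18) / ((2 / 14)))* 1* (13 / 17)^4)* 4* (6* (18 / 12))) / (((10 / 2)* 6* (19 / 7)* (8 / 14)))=97964230 / 4760697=20.58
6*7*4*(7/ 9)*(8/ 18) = 1568/ 27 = 58.07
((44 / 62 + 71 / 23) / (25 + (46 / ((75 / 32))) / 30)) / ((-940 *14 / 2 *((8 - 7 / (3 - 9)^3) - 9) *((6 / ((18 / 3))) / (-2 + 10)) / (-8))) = -0.00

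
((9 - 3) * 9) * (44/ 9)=264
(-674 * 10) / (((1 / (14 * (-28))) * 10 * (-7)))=-37744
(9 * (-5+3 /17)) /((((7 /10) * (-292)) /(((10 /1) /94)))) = 0.02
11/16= 0.69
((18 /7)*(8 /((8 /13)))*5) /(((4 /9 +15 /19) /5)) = 1000350 /1477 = 677.29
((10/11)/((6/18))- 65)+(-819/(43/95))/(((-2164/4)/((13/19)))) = -15349570/255893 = -59.98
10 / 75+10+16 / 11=1912 / 165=11.59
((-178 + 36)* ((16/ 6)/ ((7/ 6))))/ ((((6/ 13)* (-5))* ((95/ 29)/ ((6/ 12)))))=214136/ 9975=21.47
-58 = -58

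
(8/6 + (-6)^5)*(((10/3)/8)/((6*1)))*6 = -29155/9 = -3239.44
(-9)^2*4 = 324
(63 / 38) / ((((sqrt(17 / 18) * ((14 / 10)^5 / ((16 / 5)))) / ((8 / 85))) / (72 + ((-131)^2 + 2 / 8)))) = 3722382000 * sqrt(34) / 13183891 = 1646.33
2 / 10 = 1 / 5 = 0.20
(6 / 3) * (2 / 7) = 0.57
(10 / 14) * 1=5 / 7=0.71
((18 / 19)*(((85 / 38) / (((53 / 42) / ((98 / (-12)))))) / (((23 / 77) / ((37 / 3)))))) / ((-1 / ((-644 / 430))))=-697725798 / 822719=-848.07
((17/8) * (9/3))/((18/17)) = 289/48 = 6.02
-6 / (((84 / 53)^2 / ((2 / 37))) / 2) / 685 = -2809 / 7451430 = -0.00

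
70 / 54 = 35 / 27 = 1.30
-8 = -8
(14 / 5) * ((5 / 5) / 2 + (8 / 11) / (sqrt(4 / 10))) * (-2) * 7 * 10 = -1568 * sqrt(10) / 11 - 196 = -646.77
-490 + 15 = -475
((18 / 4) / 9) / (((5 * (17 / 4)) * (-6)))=-1 / 255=-0.00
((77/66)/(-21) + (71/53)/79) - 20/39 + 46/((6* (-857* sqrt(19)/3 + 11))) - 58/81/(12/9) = -22321529648153/20506494640554 - 19711* sqrt(19)/13953442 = -1.09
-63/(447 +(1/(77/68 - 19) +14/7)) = -76545/545467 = -0.14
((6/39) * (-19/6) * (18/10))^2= 0.77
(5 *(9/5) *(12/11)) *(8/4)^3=78.55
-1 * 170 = -170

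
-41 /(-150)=41 /150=0.27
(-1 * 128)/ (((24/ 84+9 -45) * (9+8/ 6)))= 1344/ 3875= 0.35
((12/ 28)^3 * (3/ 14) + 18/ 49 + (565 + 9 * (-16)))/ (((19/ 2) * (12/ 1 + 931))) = 2023487/ 43018717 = 0.05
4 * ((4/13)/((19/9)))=0.58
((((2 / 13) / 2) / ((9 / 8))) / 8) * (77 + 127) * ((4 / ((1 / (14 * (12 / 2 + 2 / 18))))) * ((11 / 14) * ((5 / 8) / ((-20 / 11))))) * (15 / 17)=-33275 / 234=-142.20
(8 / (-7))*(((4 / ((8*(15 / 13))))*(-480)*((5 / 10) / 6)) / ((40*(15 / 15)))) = 52 / 105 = 0.50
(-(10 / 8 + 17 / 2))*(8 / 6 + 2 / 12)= -117 / 8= -14.62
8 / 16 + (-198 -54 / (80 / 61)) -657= -35827 / 40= -895.68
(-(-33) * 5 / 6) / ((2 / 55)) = 3025 / 4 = 756.25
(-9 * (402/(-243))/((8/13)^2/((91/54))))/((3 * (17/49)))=50489257/793152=63.66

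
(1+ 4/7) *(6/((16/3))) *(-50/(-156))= 825/1456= 0.57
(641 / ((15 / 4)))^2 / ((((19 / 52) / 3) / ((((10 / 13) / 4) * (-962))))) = -12648560704 / 285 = -44380914.75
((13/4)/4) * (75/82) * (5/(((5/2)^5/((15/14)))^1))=117/2870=0.04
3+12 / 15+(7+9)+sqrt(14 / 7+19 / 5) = sqrt(145) / 5+99 / 5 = 22.21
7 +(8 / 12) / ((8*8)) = 673 / 96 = 7.01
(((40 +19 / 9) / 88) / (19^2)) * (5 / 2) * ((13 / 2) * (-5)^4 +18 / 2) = 15430985 / 1143648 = 13.49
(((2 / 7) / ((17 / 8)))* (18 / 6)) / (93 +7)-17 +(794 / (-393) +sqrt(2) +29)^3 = 112526575* sqrt(2) / 51483 +3572444360477984 / 180577909575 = 22874.45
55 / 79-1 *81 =-6344 / 79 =-80.30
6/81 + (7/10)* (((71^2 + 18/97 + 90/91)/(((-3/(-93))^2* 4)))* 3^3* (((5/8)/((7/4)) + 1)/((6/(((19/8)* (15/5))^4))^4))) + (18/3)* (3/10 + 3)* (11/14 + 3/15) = 454065178816864819735584316272370296139901/429335358236633176473600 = 1057600242108644392.17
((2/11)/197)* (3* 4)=24/2167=0.01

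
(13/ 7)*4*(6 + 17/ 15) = 52.99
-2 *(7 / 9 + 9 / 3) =-68 / 9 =-7.56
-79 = -79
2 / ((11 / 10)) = 20 / 11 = 1.82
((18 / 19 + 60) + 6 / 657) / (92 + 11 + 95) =126820 / 411939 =0.31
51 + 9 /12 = 51.75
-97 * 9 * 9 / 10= -7857 / 10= -785.70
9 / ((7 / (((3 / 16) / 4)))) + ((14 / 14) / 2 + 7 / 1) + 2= 4283 / 448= 9.56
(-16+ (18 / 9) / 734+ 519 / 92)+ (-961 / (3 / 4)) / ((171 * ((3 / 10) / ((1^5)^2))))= -1836013361 / 51962796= -35.33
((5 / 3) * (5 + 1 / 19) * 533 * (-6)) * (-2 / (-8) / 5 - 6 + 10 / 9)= 7427888 / 57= 130313.82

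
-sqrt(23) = -4.80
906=906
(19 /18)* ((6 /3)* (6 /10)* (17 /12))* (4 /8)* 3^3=969 /40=24.22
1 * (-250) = -250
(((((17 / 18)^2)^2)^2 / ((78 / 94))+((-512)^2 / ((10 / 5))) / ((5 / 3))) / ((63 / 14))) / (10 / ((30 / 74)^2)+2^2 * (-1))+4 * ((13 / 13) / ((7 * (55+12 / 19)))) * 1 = 1250453592052863264397 / 4067131549183282944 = 307.45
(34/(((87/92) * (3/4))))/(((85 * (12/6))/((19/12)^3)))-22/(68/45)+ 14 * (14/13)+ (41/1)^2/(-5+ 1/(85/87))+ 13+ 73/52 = -41169840446/101230155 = -406.70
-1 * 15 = -15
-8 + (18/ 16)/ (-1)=-73/ 8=-9.12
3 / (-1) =-3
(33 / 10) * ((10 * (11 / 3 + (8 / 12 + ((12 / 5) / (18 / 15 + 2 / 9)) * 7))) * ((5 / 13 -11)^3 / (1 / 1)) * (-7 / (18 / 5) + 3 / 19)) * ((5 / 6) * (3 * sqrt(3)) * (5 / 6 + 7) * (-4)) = -1145627990375 * sqrt(3) / 12844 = -154491271.09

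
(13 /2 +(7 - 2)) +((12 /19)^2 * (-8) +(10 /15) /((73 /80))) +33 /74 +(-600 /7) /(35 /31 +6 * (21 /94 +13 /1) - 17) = 68461490318 /8415751491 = 8.13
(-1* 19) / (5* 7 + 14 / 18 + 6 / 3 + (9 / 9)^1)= -171 / 349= -0.49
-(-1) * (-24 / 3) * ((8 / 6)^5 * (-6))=16384 / 81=202.27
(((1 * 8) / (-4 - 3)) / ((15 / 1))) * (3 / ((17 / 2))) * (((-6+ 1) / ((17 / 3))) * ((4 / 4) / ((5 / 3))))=144 / 10115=0.01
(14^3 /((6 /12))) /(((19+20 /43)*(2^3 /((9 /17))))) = 29498 /1581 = 18.66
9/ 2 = 4.50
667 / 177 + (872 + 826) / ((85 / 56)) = 16887271 / 15045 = 1122.45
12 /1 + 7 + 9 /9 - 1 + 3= 22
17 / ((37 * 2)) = 0.23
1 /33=0.03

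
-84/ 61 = -1.38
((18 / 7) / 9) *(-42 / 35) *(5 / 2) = -6 / 7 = -0.86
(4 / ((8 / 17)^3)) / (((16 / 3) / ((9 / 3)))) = 44217 / 2048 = 21.59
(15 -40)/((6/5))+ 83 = 373/6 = 62.17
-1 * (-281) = 281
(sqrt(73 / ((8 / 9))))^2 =657 / 8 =82.12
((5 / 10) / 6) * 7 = 7 / 12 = 0.58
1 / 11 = 0.09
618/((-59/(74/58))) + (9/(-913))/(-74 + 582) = -10605357663/793568644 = -13.36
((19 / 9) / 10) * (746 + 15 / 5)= 14231 / 90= 158.12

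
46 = 46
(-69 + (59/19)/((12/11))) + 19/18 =-44527/684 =-65.10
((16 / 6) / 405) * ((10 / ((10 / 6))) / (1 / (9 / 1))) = 16 / 45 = 0.36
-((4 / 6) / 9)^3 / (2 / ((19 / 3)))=-76 / 59049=-0.00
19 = 19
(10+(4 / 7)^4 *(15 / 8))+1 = 11.20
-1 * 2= -2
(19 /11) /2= 19 /22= 0.86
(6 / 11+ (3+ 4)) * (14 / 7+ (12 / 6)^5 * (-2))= -5146 / 11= -467.82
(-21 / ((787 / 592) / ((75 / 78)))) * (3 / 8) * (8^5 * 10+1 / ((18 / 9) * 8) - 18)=-305512107075 / 163696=-1866338.26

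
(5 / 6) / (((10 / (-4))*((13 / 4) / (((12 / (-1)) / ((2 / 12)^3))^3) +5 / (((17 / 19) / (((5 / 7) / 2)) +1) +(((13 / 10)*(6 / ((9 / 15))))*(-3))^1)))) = 6524542255104 / 2757257629253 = 2.37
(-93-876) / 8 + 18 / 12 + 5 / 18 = -8593 / 72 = -119.35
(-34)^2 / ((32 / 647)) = 186983 / 8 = 23372.88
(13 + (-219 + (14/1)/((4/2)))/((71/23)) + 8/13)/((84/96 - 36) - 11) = 406568/340587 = 1.19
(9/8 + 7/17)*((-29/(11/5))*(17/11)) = -2755/88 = -31.31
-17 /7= -2.43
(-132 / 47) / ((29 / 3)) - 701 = -955859 / 1363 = -701.29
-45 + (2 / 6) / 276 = -37259 / 828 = -45.00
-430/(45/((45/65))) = -86/13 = -6.62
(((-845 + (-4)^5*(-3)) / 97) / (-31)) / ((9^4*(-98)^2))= -2227 / 189476614908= -0.00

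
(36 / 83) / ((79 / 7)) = 252 / 6557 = 0.04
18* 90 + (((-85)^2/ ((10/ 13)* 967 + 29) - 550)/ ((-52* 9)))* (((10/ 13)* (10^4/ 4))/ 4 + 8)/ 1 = 436400285/ 199758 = 2184.64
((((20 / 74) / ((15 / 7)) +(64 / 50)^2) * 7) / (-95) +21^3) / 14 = 8719274461 / 13181250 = 661.49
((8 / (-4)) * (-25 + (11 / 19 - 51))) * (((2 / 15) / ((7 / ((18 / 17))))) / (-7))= -34392 / 79135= -0.43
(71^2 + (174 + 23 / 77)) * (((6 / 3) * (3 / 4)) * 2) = 1204734 / 77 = 15645.90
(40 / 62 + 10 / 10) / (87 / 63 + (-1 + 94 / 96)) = 1.21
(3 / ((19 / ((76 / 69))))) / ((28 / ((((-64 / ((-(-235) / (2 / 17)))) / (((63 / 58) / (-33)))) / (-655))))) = -81664 / 8847147225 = -0.00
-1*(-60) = 60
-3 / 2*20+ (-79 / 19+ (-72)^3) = -7092361 / 19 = -373282.16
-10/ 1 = -10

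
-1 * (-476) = 476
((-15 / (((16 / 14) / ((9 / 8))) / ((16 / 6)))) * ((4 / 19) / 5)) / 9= -7 / 38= -0.18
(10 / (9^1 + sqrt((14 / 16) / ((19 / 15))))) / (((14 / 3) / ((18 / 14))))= 61560 / 199381 - 90 * sqrt(3990) / 199381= 0.28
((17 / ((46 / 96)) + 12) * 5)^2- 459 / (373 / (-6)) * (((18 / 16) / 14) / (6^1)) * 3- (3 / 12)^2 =622707288139 / 11049752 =56354.87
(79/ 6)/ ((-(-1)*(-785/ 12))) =-158/ 785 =-0.20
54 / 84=9 / 14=0.64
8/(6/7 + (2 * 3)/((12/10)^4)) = 12096/5671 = 2.13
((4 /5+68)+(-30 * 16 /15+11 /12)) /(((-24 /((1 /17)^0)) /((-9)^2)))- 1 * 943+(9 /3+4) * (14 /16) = -170267 /160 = -1064.17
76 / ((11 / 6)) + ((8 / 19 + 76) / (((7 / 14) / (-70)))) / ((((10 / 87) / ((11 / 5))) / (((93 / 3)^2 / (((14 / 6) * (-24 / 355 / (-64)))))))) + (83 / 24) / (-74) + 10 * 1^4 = -29635749794105827 / 371184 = -79841129450.91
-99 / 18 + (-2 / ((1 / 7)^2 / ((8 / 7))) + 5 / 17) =-3985 / 34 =-117.21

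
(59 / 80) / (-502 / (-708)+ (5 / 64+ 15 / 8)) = 41772 / 150785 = 0.28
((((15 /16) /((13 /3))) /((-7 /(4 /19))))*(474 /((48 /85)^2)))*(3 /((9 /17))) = -48515875 /885248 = -54.80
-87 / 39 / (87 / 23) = -23 / 39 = -0.59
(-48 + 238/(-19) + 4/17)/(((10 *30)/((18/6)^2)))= -29211/16150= -1.81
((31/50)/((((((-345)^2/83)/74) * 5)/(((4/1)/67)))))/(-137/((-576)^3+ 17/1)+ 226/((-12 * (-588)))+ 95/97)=2767111852072144864/7326156060181342290625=0.00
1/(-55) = -0.02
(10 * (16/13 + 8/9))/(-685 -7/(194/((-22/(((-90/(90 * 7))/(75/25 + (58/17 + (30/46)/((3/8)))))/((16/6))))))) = -94058960/3575610831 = -0.03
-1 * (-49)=49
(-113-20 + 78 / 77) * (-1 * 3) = 395.96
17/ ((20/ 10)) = 17/ 2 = 8.50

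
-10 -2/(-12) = -59/6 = -9.83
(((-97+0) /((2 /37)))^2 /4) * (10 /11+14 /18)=2151113807 /1584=1358026.39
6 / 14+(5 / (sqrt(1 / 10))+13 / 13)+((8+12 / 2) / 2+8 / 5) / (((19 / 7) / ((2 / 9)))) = 12764 / 5985+5 * sqrt(10) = 17.94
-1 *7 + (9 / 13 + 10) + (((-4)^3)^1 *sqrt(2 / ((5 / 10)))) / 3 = -1520 / 39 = -38.97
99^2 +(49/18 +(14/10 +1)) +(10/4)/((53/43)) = 23392439/2385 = 9808.15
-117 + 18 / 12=-231 / 2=-115.50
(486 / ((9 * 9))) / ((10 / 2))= 6 / 5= 1.20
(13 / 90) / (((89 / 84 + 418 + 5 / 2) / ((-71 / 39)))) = -994 / 1593495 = -0.00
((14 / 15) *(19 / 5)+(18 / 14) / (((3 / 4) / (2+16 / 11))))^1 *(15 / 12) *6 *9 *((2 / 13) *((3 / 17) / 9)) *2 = 328092 / 85085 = 3.86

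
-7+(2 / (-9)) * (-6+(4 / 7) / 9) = -3221 / 567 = -5.68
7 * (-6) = -42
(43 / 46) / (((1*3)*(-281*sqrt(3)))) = -43*sqrt(3) / 116334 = -0.00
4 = 4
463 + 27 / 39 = 6028 / 13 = 463.69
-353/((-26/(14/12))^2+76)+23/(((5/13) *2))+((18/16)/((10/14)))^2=71304267/2244800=31.76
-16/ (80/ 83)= -83/ 5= -16.60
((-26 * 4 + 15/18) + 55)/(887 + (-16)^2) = -289/6858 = -0.04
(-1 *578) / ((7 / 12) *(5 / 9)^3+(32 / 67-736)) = 338775048 / 431042815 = 0.79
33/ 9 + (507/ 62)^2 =813431/ 11532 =70.54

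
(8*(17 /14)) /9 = 68 /63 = 1.08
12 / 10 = 6 / 5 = 1.20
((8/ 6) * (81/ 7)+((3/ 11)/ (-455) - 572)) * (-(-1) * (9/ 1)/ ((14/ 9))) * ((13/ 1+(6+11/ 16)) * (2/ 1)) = -290104821/ 2288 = -126794.07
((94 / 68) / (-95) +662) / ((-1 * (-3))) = 2138213 / 9690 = 220.66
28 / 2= 14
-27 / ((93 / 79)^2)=-18723 / 961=-19.48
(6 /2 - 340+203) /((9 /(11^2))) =-16214 /9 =-1801.56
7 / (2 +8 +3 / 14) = 98 / 143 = 0.69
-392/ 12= -98/ 3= -32.67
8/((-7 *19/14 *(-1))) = 16/19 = 0.84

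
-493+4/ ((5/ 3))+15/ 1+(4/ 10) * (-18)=-2414/ 5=-482.80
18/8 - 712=-2839/4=-709.75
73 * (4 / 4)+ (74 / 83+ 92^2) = 708645 / 83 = 8537.89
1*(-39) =-39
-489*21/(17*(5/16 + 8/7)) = -7056/17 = -415.06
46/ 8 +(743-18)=2923/ 4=730.75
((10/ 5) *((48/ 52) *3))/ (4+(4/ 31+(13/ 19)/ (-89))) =419368/ 312065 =1.34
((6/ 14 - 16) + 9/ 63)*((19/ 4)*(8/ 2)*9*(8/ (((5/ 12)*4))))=-443232/ 35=-12663.77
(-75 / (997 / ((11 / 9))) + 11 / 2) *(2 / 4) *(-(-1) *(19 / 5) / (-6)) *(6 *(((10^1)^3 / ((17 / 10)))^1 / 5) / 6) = -1807850 / 8973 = -201.48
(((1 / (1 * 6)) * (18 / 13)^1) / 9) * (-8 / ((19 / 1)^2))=-8 / 14079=-0.00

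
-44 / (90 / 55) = -26.89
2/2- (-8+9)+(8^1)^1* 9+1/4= 289/4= 72.25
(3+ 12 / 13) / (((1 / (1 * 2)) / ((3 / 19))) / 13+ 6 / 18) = 34 / 5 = 6.80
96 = 96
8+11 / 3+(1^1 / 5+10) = 328 / 15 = 21.87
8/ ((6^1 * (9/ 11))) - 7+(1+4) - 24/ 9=-82/ 27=-3.04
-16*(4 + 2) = -96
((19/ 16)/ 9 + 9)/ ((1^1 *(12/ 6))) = 1315/ 288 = 4.57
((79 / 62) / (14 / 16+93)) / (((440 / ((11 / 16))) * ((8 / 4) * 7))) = 79 / 52149440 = 0.00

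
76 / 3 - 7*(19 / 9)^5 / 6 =-8357245 / 354294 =-23.59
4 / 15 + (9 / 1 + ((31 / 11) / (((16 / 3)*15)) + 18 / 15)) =5545 / 528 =10.50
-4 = -4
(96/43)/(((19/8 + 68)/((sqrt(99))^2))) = 76032/24209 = 3.14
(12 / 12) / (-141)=-1 / 141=-0.01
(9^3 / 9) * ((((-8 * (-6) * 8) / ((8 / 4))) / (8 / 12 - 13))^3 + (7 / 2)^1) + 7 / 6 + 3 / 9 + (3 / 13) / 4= -804174905493 / 2633956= -305310.68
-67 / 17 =-3.94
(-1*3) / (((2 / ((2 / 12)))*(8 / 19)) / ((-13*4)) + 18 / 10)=-1235 / 701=-1.76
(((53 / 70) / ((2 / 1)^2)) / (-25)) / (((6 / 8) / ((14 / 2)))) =-0.07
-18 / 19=-0.95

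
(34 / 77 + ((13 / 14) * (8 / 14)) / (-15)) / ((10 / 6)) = 3284 / 13475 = 0.24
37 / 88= 0.42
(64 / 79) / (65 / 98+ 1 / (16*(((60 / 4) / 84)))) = 62720 / 78447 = 0.80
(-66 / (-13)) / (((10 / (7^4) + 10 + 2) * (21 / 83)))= 313159 / 187343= 1.67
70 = 70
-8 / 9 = -0.89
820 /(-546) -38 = -10784 /273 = -39.50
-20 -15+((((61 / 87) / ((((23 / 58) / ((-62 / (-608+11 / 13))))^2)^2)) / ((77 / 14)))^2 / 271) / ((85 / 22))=-94156643012877160004146360414059891616464075521587 / 2690189800390985792684995080021070724293265023665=-35.00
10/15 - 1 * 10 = -28/3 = -9.33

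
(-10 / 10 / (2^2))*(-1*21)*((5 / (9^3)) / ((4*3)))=35 / 11664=0.00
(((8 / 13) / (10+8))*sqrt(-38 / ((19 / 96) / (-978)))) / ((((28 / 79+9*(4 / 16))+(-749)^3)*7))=-10112*sqrt(326) / 36248929042053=-0.00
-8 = -8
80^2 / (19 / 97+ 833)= 31040 / 4041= 7.68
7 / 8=0.88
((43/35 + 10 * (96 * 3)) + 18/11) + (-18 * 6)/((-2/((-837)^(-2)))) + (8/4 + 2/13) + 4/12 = 374705497748/129864735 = 2885.35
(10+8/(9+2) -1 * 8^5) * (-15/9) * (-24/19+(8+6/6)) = 88280850/209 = 422396.41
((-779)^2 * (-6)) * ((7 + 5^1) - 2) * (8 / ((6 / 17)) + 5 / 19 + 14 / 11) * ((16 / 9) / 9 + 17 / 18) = -896647501250 / 891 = -1006338385.24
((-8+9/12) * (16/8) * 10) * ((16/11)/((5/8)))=-3712/11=-337.45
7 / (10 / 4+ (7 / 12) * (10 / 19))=399 / 160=2.49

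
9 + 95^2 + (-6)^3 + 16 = 8834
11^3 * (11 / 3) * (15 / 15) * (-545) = -7979345 / 3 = -2659781.67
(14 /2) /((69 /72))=7.30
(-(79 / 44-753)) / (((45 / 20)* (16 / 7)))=231371 / 1584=146.07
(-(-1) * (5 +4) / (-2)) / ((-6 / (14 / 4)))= 21 / 8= 2.62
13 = 13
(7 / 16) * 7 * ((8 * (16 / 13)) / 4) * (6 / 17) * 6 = 3528 / 221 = 15.96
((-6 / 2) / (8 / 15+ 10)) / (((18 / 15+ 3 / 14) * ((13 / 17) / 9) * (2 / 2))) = -26775 / 11297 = -2.37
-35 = -35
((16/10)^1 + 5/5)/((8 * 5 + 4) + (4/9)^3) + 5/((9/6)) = 1635431/482100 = 3.39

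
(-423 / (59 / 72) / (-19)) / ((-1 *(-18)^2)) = -0.08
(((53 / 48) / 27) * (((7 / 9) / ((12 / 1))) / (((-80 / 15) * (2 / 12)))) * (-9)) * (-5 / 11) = -1855 / 152064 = -0.01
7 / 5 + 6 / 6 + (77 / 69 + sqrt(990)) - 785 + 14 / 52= -7007497 / 8970 + 3*sqrt(110)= -749.75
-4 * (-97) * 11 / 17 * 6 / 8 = 188.29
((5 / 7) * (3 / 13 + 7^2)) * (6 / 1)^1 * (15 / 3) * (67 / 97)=728.67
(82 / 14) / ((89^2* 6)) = 41 / 332682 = 0.00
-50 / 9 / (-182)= 25 / 819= 0.03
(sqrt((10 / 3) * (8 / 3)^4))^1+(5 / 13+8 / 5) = 14.97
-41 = -41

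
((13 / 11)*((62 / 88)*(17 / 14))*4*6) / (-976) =-20553 / 826672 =-0.02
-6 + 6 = 0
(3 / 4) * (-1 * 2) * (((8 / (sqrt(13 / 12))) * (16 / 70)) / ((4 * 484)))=-12 * sqrt(39) / 55055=-0.00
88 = 88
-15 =-15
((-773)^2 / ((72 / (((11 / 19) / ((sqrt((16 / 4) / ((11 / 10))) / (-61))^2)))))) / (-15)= -269032054489 / 820800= -327768.10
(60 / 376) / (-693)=-0.00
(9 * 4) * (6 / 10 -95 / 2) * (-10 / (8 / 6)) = 12663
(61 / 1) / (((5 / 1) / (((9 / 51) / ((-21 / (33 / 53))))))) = -2013 / 31535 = -0.06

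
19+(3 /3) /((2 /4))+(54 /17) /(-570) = 33906 /1615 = 20.99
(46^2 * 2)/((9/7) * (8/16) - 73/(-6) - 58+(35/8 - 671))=-710976/119585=-5.95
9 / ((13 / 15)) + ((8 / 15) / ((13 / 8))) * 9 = 867 / 65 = 13.34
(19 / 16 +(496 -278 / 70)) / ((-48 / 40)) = -92067 / 224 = -411.01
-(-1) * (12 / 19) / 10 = 6 / 95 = 0.06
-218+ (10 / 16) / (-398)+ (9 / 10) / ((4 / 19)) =-3402527 / 15920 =-213.73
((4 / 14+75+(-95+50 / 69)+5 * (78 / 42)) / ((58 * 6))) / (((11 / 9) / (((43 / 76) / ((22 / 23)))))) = -201541 / 14934304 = -0.01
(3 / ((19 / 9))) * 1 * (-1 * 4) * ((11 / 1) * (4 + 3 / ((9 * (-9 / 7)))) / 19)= -4444 / 361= -12.31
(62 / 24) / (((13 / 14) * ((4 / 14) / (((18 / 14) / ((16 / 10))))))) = 3255 / 416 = 7.82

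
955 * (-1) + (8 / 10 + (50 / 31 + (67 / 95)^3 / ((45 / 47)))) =-1138892273434 / 1196038125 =-952.22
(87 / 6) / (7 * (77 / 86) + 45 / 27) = 3741 / 2047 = 1.83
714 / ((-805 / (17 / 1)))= -1734 / 115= -15.08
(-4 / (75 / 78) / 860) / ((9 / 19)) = -494 / 48375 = -0.01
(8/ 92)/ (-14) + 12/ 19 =1913/ 3059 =0.63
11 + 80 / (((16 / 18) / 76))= 6851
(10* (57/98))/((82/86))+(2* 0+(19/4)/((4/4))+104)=114.85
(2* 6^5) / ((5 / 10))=31104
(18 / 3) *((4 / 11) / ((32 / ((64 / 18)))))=8 / 33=0.24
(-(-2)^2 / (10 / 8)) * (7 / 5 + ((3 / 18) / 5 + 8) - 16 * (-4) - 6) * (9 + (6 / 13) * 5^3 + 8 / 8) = -2848384 / 195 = -14607.10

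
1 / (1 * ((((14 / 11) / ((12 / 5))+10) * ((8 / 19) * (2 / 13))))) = 8151 / 5560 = 1.47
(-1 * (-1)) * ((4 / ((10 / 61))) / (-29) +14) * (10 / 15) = 1272 / 145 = 8.77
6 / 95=0.06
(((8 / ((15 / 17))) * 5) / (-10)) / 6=-34 / 45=-0.76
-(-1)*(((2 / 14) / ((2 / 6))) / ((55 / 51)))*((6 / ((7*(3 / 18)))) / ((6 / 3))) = 2754 / 2695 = 1.02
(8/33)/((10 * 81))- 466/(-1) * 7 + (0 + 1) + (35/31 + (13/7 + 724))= 11571778723/2900205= 3989.99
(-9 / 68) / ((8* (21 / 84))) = -9 / 136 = -0.07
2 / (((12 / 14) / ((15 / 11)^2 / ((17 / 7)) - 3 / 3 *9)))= -39522 / 2057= -19.21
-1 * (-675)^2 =-455625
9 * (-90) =-810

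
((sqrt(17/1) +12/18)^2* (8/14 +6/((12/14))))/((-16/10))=-41605/504 - 265* sqrt(17)/42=-108.56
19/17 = 1.12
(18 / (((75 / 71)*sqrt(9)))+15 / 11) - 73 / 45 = 5.42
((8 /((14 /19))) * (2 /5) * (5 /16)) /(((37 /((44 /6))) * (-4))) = -209 /3108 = -0.07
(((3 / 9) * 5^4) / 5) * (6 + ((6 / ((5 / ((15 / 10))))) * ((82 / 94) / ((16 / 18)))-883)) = -41135975 / 1128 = -36468.06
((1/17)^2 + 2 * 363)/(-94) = -209815/27166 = -7.72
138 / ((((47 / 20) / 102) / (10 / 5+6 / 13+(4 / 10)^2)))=47971008 / 3055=15702.46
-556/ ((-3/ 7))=3892/ 3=1297.33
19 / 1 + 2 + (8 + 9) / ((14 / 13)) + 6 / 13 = 6779 / 182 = 37.25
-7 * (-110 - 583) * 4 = 19404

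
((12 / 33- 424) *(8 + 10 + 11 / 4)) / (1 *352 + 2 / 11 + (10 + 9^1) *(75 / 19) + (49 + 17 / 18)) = -1740510 / 94471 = -18.42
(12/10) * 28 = 168/5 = 33.60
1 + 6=7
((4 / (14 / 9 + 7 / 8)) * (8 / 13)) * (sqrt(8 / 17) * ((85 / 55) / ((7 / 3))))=13824 * sqrt(34) / 175175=0.46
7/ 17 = 0.41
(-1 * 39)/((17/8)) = -312/17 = -18.35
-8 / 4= -2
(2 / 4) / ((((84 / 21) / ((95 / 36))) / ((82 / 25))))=1.08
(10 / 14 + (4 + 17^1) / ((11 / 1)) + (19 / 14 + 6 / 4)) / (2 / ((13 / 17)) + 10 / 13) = 2743 / 1694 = 1.62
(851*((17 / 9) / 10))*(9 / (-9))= -14467 / 90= -160.74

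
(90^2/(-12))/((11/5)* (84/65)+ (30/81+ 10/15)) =-5923125/34048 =-173.96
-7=-7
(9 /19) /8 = 9 /152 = 0.06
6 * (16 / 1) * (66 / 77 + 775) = 521376 / 7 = 74482.29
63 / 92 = 0.68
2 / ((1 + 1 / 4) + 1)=8 / 9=0.89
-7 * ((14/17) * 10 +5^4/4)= -78295/68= -1151.40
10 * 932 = 9320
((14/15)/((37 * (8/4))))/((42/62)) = 31/1665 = 0.02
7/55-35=-1918/55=-34.87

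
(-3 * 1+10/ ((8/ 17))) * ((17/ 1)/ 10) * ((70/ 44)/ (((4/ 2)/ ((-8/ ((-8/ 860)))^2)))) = 401556575/ 22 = 18252571.59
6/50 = 3/25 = 0.12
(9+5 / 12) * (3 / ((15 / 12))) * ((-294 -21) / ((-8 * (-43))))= -7119 / 344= -20.69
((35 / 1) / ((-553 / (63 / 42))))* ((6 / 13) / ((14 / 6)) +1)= -1635 / 14378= -0.11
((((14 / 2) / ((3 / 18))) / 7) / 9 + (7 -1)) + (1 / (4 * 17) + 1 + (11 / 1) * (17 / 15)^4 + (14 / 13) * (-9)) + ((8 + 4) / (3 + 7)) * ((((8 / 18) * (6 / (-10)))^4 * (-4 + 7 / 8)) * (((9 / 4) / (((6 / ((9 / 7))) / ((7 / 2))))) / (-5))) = 144490049 / 8950500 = 16.14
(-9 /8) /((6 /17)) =-51 /16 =-3.19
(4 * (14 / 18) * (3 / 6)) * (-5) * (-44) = 3080 / 9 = 342.22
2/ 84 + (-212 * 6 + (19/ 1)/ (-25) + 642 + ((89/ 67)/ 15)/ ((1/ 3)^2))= -44316221/ 70350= -629.94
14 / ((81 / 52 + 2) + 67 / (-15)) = -10920 / 709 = -15.40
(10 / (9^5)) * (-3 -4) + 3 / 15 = 58699 / 295245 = 0.20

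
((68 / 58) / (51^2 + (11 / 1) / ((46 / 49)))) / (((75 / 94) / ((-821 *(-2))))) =241400272 / 261402375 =0.92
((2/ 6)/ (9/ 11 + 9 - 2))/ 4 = 11/ 1032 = 0.01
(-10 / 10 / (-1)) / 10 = 1 / 10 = 0.10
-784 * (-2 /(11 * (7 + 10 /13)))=20384 /1111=18.35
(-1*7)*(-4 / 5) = 28 / 5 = 5.60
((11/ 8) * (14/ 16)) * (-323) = -388.61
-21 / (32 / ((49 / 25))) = -1.29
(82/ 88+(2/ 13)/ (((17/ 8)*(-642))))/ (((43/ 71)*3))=206484259/ 402661116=0.51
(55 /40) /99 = 1 /72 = 0.01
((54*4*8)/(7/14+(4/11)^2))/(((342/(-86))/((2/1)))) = -1331968/969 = -1374.58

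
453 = 453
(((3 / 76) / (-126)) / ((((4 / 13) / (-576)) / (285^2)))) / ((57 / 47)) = 274950 / 7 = 39278.57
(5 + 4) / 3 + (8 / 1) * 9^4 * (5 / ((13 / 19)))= 4986399 / 13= 383569.15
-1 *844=-844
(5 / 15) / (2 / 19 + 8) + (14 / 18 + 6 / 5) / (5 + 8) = 17411 / 90090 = 0.19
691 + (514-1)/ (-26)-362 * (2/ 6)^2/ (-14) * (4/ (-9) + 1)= 9919381/ 14742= 672.87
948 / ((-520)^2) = 237 / 67600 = 0.00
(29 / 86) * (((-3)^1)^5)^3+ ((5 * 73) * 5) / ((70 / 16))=-2912577001 / 602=-4838167.78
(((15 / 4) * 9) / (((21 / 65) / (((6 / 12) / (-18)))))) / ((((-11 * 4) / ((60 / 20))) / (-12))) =-2925 / 1232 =-2.37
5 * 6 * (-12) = -360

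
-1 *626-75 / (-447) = -93249 / 149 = -625.83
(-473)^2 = 223729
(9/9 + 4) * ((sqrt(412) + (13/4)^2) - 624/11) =-40625/176 + 10 * sqrt(103) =-129.33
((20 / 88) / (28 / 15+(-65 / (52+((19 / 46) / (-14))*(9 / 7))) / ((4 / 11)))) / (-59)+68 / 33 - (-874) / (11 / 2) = 63004114883 / 391397622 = 160.97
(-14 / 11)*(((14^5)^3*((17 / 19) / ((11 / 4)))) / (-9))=148100826971037237248 / 20691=7157741383743523.14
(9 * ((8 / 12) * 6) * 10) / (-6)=-60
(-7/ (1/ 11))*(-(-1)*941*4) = -289828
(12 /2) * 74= 444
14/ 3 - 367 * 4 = -4390/ 3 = -1463.33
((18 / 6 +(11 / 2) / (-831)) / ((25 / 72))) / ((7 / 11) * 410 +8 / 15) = 197010 / 5974613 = 0.03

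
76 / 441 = 0.17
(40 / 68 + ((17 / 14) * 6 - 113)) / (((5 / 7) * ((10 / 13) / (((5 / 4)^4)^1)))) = -2032875 / 4352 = -467.11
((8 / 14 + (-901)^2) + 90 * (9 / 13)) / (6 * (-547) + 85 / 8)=-591036904 / 2381561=-248.17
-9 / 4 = -2.25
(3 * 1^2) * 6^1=18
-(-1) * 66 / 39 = 22 / 13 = 1.69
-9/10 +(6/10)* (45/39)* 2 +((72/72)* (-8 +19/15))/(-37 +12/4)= 2263/3315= 0.68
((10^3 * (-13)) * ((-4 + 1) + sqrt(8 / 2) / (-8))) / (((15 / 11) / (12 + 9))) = 650650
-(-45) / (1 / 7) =315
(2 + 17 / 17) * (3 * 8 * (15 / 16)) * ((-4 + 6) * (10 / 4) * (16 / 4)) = 1350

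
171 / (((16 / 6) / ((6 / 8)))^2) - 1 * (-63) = 78363 / 1024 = 76.53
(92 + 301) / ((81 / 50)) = 6550 / 27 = 242.59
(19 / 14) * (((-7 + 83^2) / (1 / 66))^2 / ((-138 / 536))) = -175087181747808 / 161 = -1087498023278.31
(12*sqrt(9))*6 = 216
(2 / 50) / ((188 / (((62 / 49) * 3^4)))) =2511 / 115150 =0.02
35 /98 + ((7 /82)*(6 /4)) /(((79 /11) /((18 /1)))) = 15374 /22673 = 0.68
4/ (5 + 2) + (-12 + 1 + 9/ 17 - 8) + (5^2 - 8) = -107/ 119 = -0.90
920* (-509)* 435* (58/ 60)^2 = -571044046/ 3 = -190348015.33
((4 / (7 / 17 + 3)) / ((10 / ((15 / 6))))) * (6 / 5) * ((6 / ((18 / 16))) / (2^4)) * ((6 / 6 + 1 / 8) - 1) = 17 / 1160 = 0.01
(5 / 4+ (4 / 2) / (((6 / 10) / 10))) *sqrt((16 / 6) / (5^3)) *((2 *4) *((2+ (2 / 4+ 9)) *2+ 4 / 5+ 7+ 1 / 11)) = 564068 *sqrt(30) / 2475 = 1248.29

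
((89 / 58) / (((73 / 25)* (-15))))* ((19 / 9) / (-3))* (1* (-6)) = -8455 / 57159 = -0.15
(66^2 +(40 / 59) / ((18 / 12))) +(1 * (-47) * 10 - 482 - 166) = 3238.45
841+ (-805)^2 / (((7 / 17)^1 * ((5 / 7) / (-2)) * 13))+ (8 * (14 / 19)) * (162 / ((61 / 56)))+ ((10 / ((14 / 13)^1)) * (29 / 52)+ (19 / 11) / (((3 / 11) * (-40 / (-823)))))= -4266606178637 / 12656280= -337113.76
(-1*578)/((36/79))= -22831/18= -1268.39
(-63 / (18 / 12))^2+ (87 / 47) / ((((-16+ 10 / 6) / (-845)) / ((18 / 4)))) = 9114993 / 4042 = 2255.07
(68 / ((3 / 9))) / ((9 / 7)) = 476 / 3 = 158.67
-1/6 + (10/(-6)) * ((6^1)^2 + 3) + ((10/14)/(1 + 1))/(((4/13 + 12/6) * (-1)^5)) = -1829/28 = -65.32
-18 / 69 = -6 / 23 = -0.26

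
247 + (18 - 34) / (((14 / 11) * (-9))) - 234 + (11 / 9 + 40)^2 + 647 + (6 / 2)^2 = 1343602 / 567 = 2369.67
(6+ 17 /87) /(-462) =-7 /522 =-0.01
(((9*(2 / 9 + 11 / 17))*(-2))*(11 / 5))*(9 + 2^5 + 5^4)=-1948716 / 85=-22926.07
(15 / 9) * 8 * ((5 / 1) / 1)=66.67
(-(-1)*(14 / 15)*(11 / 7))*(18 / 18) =22 / 15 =1.47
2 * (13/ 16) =13/ 8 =1.62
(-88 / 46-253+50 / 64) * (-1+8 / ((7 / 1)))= -187041 / 5152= -36.30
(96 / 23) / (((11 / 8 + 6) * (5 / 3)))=2304 / 6785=0.34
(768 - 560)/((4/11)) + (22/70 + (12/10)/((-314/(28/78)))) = 40883173/71435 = 572.31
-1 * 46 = -46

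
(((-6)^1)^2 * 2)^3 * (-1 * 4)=-1492992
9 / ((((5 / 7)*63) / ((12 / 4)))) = 3 / 5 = 0.60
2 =2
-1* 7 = -7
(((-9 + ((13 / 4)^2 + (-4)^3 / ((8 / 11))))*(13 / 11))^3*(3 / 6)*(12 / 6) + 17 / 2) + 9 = -5811516398659 / 5451776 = -1065985.91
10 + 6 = 16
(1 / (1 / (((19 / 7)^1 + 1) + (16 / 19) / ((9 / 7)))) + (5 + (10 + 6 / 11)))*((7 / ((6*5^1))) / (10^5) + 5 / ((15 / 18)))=4719907835519 / 39501000000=119.49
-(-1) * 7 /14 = 0.50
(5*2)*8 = 80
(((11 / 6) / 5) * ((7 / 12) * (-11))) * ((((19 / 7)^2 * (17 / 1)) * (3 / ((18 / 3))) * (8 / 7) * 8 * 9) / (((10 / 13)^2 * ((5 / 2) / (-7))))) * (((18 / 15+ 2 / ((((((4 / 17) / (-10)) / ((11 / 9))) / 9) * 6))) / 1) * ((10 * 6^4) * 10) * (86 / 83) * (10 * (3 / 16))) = -32443375106924496 / 14525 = -2233623071044.72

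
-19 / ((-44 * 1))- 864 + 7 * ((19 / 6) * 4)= -774.90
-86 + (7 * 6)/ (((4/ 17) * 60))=-83.02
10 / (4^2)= 5 / 8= 0.62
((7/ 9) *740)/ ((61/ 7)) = 36260/ 549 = 66.05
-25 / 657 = -0.04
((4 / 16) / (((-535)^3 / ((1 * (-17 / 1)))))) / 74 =17 / 45326591000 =0.00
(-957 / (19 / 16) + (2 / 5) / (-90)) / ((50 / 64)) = -110247008 / 106875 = -1031.55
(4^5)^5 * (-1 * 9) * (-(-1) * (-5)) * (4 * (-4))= -810647932926689280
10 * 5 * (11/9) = 550/9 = 61.11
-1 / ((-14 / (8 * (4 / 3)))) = 16 / 21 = 0.76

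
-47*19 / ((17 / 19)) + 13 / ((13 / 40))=-16287 / 17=-958.06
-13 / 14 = -0.93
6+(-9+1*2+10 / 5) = 1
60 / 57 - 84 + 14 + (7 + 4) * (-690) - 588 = -156692 / 19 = -8246.95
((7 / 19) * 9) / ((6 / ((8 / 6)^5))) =3584 / 1539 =2.33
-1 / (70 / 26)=-13 / 35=-0.37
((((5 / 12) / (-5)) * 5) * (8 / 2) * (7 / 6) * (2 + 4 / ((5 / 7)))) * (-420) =18620 / 3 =6206.67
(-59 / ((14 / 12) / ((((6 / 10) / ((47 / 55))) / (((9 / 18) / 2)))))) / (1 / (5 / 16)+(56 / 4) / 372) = -43457040 / 990619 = -43.87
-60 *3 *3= -540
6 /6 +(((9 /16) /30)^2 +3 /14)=217663 /179200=1.21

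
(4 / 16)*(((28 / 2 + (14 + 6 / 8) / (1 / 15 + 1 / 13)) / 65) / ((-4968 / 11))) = -143803 / 144668160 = -0.00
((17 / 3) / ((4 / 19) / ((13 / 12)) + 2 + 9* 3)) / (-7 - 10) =-247 / 21633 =-0.01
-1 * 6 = -6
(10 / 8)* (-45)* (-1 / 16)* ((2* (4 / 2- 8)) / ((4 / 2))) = -675 / 32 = -21.09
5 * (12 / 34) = 30 / 17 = 1.76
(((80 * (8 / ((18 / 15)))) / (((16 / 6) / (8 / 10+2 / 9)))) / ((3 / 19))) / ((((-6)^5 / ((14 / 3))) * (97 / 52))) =-795340 / 1909251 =-0.42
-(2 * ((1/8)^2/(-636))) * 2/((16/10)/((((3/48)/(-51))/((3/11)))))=-55/199286784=-0.00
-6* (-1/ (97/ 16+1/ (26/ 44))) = 1248/ 1613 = 0.77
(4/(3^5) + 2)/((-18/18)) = -490/243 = -2.02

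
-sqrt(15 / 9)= -sqrt(15) / 3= -1.29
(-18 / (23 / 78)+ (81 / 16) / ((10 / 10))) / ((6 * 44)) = -6867 / 32384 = -0.21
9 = 9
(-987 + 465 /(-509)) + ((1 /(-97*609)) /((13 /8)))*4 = -386161635040 /390886041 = -987.91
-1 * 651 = -651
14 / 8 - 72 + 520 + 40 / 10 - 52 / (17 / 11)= 28567 / 68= 420.10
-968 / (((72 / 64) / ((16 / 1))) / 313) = -38781952 / 9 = -4309105.78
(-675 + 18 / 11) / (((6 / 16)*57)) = -6584 / 209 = -31.50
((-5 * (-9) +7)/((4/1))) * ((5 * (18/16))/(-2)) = -585/16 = -36.56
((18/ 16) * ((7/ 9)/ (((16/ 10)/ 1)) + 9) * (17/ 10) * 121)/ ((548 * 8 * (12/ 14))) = 9834517/ 16834560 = 0.58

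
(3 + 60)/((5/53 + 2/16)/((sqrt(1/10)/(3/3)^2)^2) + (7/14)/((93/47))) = 1242108/48227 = 25.76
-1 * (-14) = 14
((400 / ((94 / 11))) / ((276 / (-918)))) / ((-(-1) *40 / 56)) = -235620 / 1081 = -217.96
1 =1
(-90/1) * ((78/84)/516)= -195/1204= -0.16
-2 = -2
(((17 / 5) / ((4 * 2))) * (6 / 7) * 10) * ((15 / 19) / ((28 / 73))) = 55845 / 7448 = 7.50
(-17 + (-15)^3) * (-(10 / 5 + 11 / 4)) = 16112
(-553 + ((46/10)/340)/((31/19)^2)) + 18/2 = -888724497/1633700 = -543.99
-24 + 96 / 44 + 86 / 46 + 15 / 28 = -137521 / 7084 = -19.41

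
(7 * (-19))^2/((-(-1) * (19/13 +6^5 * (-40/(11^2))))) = -27824797/4041221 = -6.89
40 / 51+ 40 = 2080 / 51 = 40.78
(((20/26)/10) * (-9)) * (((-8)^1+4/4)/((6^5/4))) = 7/2808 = 0.00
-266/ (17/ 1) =-266/ 17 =-15.65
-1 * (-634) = 634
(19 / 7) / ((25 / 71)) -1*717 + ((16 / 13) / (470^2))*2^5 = -3564525446 / 5025475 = -709.29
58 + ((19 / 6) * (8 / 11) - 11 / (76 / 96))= 29098 / 627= 46.41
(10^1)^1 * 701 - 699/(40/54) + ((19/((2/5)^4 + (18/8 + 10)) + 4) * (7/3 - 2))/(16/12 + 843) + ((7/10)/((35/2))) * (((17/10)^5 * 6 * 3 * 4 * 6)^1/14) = 258634491948383267/42511457734375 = 6083.88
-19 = -19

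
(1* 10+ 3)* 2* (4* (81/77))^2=2729376/5929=460.34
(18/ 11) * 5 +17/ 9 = 997/ 99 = 10.07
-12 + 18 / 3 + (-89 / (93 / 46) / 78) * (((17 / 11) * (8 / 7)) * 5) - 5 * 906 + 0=-1268201504 / 279279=-4540.98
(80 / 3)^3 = 512000 / 27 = 18962.96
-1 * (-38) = 38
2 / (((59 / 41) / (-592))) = -48544 / 59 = -822.78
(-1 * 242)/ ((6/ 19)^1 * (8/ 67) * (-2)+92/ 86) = -243.37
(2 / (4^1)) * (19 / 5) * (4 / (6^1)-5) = -247 / 30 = -8.23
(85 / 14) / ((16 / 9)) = 765 / 224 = 3.42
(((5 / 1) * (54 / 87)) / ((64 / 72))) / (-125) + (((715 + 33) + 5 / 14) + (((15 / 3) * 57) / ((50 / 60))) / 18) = 15576783 / 20300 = 767.33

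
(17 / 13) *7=119 / 13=9.15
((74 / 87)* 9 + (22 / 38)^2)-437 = -429.01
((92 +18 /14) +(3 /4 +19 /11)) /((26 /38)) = 560405 /4004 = 139.96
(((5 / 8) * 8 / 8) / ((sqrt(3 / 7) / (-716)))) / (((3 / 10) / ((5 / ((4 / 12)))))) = -34178.38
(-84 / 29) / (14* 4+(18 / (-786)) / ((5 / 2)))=-27510 / 531773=-0.05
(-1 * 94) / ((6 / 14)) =-658 / 3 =-219.33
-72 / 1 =-72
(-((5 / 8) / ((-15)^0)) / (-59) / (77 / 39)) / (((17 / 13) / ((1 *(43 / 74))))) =109005 / 45720752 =0.00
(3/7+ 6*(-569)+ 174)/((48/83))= -627397/112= -5601.76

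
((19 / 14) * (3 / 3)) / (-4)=-0.34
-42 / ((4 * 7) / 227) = -681 / 2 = -340.50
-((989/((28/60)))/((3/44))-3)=-217559/7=-31079.86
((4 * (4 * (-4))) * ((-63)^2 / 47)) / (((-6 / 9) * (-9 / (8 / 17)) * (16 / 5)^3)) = -165375 / 12784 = -12.94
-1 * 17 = -17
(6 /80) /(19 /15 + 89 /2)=9 /5492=0.00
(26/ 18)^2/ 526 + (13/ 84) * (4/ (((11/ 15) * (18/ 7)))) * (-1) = -75998/ 234333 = -0.32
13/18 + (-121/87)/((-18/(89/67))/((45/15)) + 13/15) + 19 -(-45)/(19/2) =109139245/4393674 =24.84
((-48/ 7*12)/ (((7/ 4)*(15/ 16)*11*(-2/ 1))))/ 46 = 3072/ 61985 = 0.05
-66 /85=-0.78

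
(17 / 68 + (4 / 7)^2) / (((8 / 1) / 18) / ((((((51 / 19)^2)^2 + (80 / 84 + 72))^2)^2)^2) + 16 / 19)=399213594549538259221930001315673799983159445994749834871888299669499747 / 583108445508780620448165773005423019293483623234765250370563918102674160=0.68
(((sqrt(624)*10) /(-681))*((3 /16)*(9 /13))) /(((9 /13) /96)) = -240*sqrt(39) /227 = -6.60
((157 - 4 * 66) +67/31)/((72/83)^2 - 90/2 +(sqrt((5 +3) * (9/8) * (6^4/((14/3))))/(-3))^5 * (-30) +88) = 113419791257022250/36761893768475549515372234943 - 15423327890349462720000 * sqrt(42)/36761893768475549515372234943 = -0.00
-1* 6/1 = -6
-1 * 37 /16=-37 /16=-2.31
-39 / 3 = -13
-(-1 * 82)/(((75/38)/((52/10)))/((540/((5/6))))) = 17499456/125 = 139995.65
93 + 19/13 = 94.46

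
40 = 40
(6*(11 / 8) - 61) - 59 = -447 / 4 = -111.75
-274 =-274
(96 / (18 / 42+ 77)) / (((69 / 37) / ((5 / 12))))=5180 / 18699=0.28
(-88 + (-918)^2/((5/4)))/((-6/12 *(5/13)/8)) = -701054848/25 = -28042193.92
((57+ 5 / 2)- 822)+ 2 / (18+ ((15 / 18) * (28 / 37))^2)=-172817333 / 226678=-762.39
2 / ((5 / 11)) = 22 / 5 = 4.40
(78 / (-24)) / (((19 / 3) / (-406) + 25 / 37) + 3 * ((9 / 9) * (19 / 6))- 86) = 292929 / 6835604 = 0.04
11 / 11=1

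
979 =979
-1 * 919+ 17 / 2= -1821 / 2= -910.50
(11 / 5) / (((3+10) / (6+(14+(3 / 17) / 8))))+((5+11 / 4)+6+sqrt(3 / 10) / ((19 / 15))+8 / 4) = 3 * sqrt(30) / 38+169183 / 8840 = 19.57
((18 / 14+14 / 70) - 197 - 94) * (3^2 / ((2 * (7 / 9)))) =-820773 / 490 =-1675.05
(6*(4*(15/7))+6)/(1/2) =804/7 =114.86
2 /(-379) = -2 /379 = -0.01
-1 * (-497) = 497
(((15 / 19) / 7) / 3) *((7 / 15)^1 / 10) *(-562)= -0.99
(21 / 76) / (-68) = -21 / 5168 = -0.00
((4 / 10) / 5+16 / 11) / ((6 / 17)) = 3587 / 825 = 4.35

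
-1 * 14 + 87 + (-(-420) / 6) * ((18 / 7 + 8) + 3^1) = 1023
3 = 3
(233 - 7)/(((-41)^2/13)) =2938/1681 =1.75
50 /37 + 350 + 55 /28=366035 /1036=353.32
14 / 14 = 1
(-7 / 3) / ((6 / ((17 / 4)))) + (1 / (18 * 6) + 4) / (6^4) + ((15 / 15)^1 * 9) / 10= -524659 / 699840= -0.75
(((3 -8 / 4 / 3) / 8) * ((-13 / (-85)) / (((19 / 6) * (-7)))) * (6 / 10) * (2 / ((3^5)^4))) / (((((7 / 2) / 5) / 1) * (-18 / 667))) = 8671 / 236508585919830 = 0.00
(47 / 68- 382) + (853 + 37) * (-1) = -86449 / 68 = -1271.31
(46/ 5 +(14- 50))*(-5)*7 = 938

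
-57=-57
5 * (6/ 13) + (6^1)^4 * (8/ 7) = 134994/ 91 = 1483.45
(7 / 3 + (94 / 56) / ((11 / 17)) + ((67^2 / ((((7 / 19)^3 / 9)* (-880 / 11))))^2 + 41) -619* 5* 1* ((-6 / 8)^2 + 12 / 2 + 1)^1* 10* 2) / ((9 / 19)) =47926481395252710587 / 223627219200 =214314167.87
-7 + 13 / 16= -99 / 16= -6.19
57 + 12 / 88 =1257 / 22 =57.14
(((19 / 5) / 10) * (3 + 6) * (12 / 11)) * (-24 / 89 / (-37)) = 24624 / 905575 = 0.03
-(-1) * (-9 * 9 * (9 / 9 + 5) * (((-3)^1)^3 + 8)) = 9234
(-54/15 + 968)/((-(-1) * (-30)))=-2411/75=-32.15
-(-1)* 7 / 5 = 7 / 5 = 1.40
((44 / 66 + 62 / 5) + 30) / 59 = 646 / 885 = 0.73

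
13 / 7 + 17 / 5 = 184 / 35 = 5.26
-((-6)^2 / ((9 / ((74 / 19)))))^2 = -87616 / 361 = -242.70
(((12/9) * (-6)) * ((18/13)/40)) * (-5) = 18/13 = 1.38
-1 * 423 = -423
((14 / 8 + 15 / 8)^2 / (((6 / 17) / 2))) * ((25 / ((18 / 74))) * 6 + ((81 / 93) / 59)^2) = 88479815834989 / 1926858816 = 45919.20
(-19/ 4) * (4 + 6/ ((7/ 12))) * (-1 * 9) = 4275/ 7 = 610.71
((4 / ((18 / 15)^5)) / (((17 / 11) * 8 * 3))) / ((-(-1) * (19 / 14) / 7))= 1684375 / 7534944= 0.22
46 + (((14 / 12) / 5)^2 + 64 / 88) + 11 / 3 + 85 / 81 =4588451 / 89100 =51.50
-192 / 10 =-96 / 5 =-19.20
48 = 48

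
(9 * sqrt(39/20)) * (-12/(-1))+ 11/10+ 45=461/10+ 54 * sqrt(195)/5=196.91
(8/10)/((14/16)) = 32/35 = 0.91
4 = 4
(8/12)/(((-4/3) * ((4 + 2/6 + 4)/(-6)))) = 9/25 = 0.36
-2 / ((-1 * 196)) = 0.01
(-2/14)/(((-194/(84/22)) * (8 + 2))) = 3/10670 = 0.00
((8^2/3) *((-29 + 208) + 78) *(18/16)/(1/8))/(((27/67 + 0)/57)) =20938304/3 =6979434.67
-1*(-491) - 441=50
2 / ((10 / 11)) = 11 / 5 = 2.20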